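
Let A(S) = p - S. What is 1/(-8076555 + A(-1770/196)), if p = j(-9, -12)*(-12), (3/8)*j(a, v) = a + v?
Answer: -98/791435649 ≈ -1.2383e-7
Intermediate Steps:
j(a, v) = 8*a/3 + 8*v/3 (j(a, v) = 8*(a + v)/3 = 8*a/3 + 8*v/3)
p = 672 (p = ((8/3)*(-9) + (8/3)*(-12))*(-12) = (-24 - 32)*(-12) = -56*(-12) = 672)
A(S) = 672 - S
1/(-8076555 + A(-1770/196)) = 1/(-8076555 + (672 - (-1770)/196)) = 1/(-8076555 + (672 - 1*(-885/98))) = 1/(-8076555 + (672 + 885/98)) = 1/(-8076555 + 66741/98) = 1/(-791435649/98) = -98/791435649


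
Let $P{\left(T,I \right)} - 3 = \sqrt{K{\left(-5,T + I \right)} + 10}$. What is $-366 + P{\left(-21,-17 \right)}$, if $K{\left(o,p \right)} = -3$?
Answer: $-363 + \sqrt{7} \approx -360.35$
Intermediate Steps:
$P{\left(T,I \right)} = 3 + \sqrt{7}$ ($P{\left(T,I \right)} = 3 + \sqrt{-3 + 10} = 3 + \sqrt{7}$)
$-366 + P{\left(-21,-17 \right)} = -366 + \left(3 + \sqrt{7}\right) = -363 + \sqrt{7}$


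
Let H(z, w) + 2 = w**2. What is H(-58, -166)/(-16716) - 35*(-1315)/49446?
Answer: -24711716/34439139 ≈ -0.71755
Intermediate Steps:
H(z, w) = -2 + w**2
H(-58, -166)/(-16716) - 35*(-1315)/49446 = (-2 + (-166)**2)/(-16716) - 35*(-1315)/49446 = (-2 + 27556)*(-1/16716) + 46025*(1/49446) = 27554*(-1/16716) + 46025/49446 = -13777/8358 + 46025/49446 = -24711716/34439139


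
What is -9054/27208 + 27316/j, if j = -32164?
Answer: -129303323/109389764 ≈ -1.1820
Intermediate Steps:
-9054/27208 + 27316/j = -9054/27208 + 27316/(-32164) = -9054*1/27208 + 27316*(-1/32164) = -4527/13604 - 6829/8041 = -129303323/109389764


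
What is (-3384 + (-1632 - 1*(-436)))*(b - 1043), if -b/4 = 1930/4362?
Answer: 10436184940/2181 ≈ 4.7850e+6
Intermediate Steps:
b = -3860/2181 (b = -7720/4362 = -4*965/2181 = -3860/2181 ≈ -1.7698)
(-3384 + (-1632 - 1*(-436)))*(b - 1043) = (-3384 + (-1632 - 1*(-436)))*(-3860/2181 - 1043) = (-3384 + (-1632 + 436))*(-2278643/2181) = (-3384 - 1196)*(-2278643/2181) = -4580*(-2278643/2181) = 10436184940/2181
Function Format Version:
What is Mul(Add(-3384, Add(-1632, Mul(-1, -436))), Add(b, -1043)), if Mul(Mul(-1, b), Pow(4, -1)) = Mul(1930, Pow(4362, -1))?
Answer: Rational(10436184940, 2181) ≈ 4.7850e+6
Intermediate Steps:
b = Rational(-3860, 2181) (b = Mul(-4, Mul(1930, Pow(4362, -1))) = Mul(-4, Mul(1930, Rational(1, 4362))) = Mul(-4, Rational(965, 2181)) = Rational(-3860, 2181) ≈ -1.7698)
Mul(Add(-3384, Add(-1632, Mul(-1, -436))), Add(b, -1043)) = Mul(Add(-3384, Add(-1632, Mul(-1, -436))), Add(Rational(-3860, 2181), -1043)) = Mul(Add(-3384, Add(-1632, 436)), Rational(-2278643, 2181)) = Mul(Add(-3384, -1196), Rational(-2278643, 2181)) = Mul(-4580, Rational(-2278643, 2181)) = Rational(10436184940, 2181)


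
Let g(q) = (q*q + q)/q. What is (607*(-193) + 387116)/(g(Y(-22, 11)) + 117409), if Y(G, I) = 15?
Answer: 53993/23485 ≈ 2.2990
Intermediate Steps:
g(q) = (q + q²)/q (g(q) = (q² + q)/q = (q + q²)/q)
(607*(-193) + 387116)/(g(Y(-22, 11)) + 117409) = (607*(-193) + 387116)/((1 + 15) + 117409) = (-117151 + 387116)/(16 + 117409) = 269965/117425 = 269965*(1/117425) = 53993/23485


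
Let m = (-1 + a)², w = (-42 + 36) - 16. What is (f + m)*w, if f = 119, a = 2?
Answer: -2640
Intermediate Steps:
w = -22 (w = -6 - 16 = -22)
m = 1 (m = (-1 + 2)² = 1² = 1)
(f + m)*w = (119 + 1)*(-22) = 120*(-22) = -2640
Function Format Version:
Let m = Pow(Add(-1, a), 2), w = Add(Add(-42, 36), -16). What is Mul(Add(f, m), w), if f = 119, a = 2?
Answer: -2640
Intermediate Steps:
w = -22 (w = Add(-6, -16) = -22)
m = 1 (m = Pow(Add(-1, 2), 2) = Pow(1, 2) = 1)
Mul(Add(f, m), w) = Mul(Add(119, 1), -22) = Mul(120, -22) = -2640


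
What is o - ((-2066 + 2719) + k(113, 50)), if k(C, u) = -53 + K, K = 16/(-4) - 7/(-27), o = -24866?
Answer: -687481/27 ≈ -25462.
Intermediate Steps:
K = -101/27 (K = 16*(-¼) - 7*(-1/27) = -4 + 7/27 = -101/27 ≈ -3.7407)
k(C, u) = -1532/27 (k(C, u) = -53 - 101/27 = -1532/27)
o - ((-2066 + 2719) + k(113, 50)) = -24866 - ((-2066 + 2719) - 1532/27) = -24866 - (653 - 1532/27) = -24866 - 1*16099/27 = -24866 - 16099/27 = -687481/27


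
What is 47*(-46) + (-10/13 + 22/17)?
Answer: -477686/221 ≈ -2161.5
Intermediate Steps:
47*(-46) + (-10/13 + 22/17) = -2162 + (-10*1/13 + 22*(1/17)) = -2162 + (-10/13 + 22/17) = -2162 + 116/221 = -477686/221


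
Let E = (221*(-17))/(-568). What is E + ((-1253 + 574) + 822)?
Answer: 84981/568 ≈ 149.61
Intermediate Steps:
E = 3757/568 (E = -3757*(-1/568) = 3757/568 ≈ 6.6144)
E + ((-1253 + 574) + 822) = 3757/568 + ((-1253 + 574) + 822) = 3757/568 + (-679 + 822) = 3757/568 + 143 = 84981/568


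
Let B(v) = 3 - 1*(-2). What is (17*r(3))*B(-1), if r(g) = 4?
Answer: 340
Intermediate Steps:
B(v) = 5 (B(v) = 3 + 2 = 5)
(17*r(3))*B(-1) = (17*4)*5 = 68*5 = 340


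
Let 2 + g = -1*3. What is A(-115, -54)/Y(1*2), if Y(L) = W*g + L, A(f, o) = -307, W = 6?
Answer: 307/28 ≈ 10.964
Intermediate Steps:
g = -5 (g = -2 - 1*3 = -2 - 3 = -5)
Y(L) = -30 + L (Y(L) = 6*(-5) + L = -30 + L)
A(-115, -54)/Y(1*2) = -307/(-30 + 1*2) = -307/(-30 + 2) = -307/(-28) = -307*(-1/28) = 307/28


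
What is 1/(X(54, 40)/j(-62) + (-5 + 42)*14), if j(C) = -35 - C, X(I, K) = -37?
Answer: 27/13949 ≈ 0.0019356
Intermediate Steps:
1/(X(54, 40)/j(-62) + (-5 + 42)*14) = 1/(-37/(-35 - 1*(-62)) + (-5 + 42)*14) = 1/(-37/(-35 + 62) + 37*14) = 1/(-37/27 + 518) = 1/(13949/27) = 27/13949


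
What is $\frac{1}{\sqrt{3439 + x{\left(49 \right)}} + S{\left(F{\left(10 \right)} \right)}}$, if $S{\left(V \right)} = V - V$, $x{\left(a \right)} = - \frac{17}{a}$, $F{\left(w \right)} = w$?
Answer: $\frac{7 \sqrt{168494}}{168494} \approx 0.017053$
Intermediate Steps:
$S{\left(V \right)} = 0$
$\frac{1}{\sqrt{3439 + x{\left(49 \right)}} + S{\left(F{\left(10 \right)} \right)}} = \frac{1}{\sqrt{3439 - \frac{17}{49}} + 0} = \frac{1}{\sqrt{\frac{168494}{49}} + 0} = \frac{1}{\frac{\sqrt{168494}}{7} + 0} = \frac{1}{\frac{1}{7} \sqrt{168494}} = \frac{7 \sqrt{168494}}{168494}$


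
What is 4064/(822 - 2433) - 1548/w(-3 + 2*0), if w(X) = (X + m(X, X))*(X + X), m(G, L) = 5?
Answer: 203755/1611 ≈ 126.48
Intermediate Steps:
w(X) = 2*X*(5 + X) (w(X) = (X + 5)*(X + X) = (5 + X)*(2*X) = 2*X*(5 + X))
4064/(822 - 2433) - 1548/w(-3 + 2*0) = 4064/(822 - 2433) - 1548*1/(2*(-3 + 2*0)*(5 + (-3 + 2*0))) = 4064/(-1611) - 1548*1/(2*(-3 + 0)*(5 + (-3 + 0))) = 4064*(-1/1611) - 1548*(-1/(6*(5 - 3))) = -4064/1611 - 1548/(2*(-3)*2) = -4064/1611 - 1548/(-12) = -4064/1611 - 1548*(-1/12) = -4064/1611 + 129 = 203755/1611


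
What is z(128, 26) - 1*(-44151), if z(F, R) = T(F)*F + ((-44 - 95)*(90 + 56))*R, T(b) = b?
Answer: -467109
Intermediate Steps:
z(F, R) = F**2 - 20294*R (z(F, R) = F*F + ((-44 - 95)*(90 + 56))*R = F**2 + (-139*146)*R = F**2 - 20294*R)
z(128, 26) - 1*(-44151) = (128**2 - 20294*26) - 1*(-44151) = (16384 - 527644) + 44151 = -511260 + 44151 = -467109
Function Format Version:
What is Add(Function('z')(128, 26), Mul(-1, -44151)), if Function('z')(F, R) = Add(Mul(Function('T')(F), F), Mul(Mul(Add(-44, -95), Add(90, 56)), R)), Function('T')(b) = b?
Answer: -467109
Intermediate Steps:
Function('z')(F, R) = Add(Pow(F, 2), Mul(-20294, R)) (Function('z')(F, R) = Add(Mul(F, F), Mul(Mul(Add(-44, -95), Add(90, 56)), R)) = Add(Pow(F, 2), Mul(Mul(-139, 146), R)) = Add(Pow(F, 2), Mul(-20294, R)))
Add(Function('z')(128, 26), Mul(-1, -44151)) = Add(Add(Pow(128, 2), Mul(-20294, 26)), Mul(-1, -44151)) = Add(Add(16384, -527644), 44151) = Add(-511260, 44151) = -467109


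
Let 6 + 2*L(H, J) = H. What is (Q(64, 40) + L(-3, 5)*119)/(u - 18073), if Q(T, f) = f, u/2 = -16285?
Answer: 991/101286 ≈ 0.0097842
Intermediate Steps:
u = -32570 (u = 2*(-16285) = -32570)
L(H, J) = -3 + H/2
(Q(64, 40) + L(-3, 5)*119)/(u - 18073) = (40 + (-3 + (½)*(-3))*119)/(-32570 - 18073) = (40 + (-3 - 3/2)*119)/(-50643) = (40 - 9/2*119)*(-1/50643) = (40 - 1071/2)*(-1/50643) = -991/2*(-1/50643) = 991/101286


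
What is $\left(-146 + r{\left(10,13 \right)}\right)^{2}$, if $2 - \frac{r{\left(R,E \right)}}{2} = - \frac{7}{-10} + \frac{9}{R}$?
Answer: $\frac{527076}{25} \approx 21083.0$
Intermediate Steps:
$r{\left(R,E \right)} = \frac{13}{5} - \frac{18}{R}$ ($r{\left(R,E \right)} = 4 - 2 \left(- \frac{7}{-10} + \frac{9}{R}\right) = 4 - 2 \left(\left(-7\right) \left(- \frac{1}{10}\right) + \frac{9}{R}\right) = 4 - 2 \left(\frac{7}{10} + \frac{9}{R}\right) = 4 - \left(\frac{7}{5} + \frac{18}{R}\right) = \frac{13}{5} - \frac{18}{R}$)
$\left(-146 + r{\left(10,13 \right)}\right)^{2} = \left(-146 + \left(\frac{13}{5} - \frac{18}{10}\right)\right)^{2} = \left(-146 + \left(\frac{13}{5} - \frac{9}{5}\right)\right)^{2} = \left(-146 + \frac{4}{5}\right)^{2} = \left(- \frac{726}{5}\right)^{2} = \frac{527076}{25}$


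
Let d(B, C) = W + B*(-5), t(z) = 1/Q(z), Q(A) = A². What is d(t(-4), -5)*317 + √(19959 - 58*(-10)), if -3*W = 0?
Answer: -1585/16 + √20539 ≈ 44.252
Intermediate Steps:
W = 0 (W = -⅓*0 = 0)
t(z) = z⁻² (t(z) = 1/(z²) = z⁻²)
d(B, C) = -5*B (d(B, C) = 0 + B*(-5) = 0 - 5*B = -5*B)
d(t(-4), -5)*317 + √(19959 - 58*(-10)) = -5/(-4)²*317 + √(19959 - 58*(-10)) = -5*1/16*317 + √(19959 + 580) = -5/16*317 + √20539 = -1585/16 + √20539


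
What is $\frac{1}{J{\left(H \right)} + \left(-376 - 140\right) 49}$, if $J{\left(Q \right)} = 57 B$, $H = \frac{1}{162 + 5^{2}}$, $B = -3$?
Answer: $- \frac{1}{25455} \approx -3.9285 \cdot 10^{-5}$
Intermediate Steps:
$H = \frac{1}{187}$ ($H = \frac{1}{162 + 25} = \frac{1}{187} \approx 0.0053476$)
$J{\left(Q \right)} = -171$ ($J{\left(Q \right)} = 57 \left(-3\right) = -171$)
$\frac{1}{J{\left(H \right)} + \left(-376 - 140\right) 49} = \frac{1}{-171 + \left(-376 - 140\right) 49} = \frac{1}{-171 - 25284} = \frac{1}{-25455} = - \frac{1}{25455}$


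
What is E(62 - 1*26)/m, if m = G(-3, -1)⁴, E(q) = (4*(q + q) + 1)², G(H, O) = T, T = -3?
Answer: 83521/81 ≈ 1031.1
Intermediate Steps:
G(H, O) = -3
E(q) = (1 + 8*q)² (E(q) = (4*(2*q) + 1)² = (8*q + 1)² = (1 + 8*q)²)
m = 81 (m = (-3)⁴ = 81)
E(62 - 1*26)/m = (1 + 8*(62 - 1*26))²/81 = (1 + 8*(62 - 26))²*(1/81) = (1 + 8*36)²*(1/81) = (1 + 288)²*(1/81) = 289²*(1/81) = 83521*(1/81) = 83521/81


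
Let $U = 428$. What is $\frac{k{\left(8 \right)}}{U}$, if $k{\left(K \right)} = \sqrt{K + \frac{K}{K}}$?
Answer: $\frac{3}{428} \approx 0.0070093$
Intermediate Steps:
$k{\left(K \right)} = \sqrt{1 + K}$ ($k{\left(K \right)} = \sqrt{K + 1} = \sqrt{1 + K}$)
$\frac{k{\left(8 \right)}}{U} = \frac{\sqrt{1 + 8}}{428} = \sqrt{9} \cdot \frac{1}{428} = 3 \cdot \frac{1}{428} = \frac{3}{428}$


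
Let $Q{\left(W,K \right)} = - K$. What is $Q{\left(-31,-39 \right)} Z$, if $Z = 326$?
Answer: $12714$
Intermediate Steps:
$Q{\left(-31,-39 \right)} Z = \left(-1\right) \left(-39\right) 326 = 39 \cdot 326 = 12714$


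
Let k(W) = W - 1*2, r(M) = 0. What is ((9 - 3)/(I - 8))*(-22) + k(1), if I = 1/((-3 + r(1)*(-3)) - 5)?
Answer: 991/65 ≈ 15.246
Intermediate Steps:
k(W) = -2 + W (k(W) = W - 2 = -2 + W)
I = -⅛ (I = 1/((-3 + 0*(-3)) - 5) = 1/((-3 + 0) - 5) = 1/(-3 - 5) = 1/(-8) = -⅛ ≈ -0.12500)
((9 - 3)/(I - 8))*(-22) + k(1) = ((9 - 3)/(-⅛ - 8))*(-22) + (-2 + 1) = (6/(-65/8))*(-22) - 1 = (6*(-8/65))*(-22) - 1 = -48/65*(-22) - 1 = 1056/65 - 1 = 991/65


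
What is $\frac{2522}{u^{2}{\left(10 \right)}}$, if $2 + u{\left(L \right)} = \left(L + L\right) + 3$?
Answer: $\frac{2522}{441} \approx 5.7188$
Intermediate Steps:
$u{\left(L \right)} = 1 + 2 L$ ($u{\left(L \right)} = -2 + \left(\left(L + L\right) + 3\right) = -2 + \left(2 L + 3\right) = -2 + \left(3 + 2 L\right) = 1 + 2 L$)
$\frac{2522}{u^{2}{\left(10 \right)}} = \frac{2522}{\left(1 + 2 \cdot 10\right)^{2}} = \frac{2522}{\left(1 + 20\right)^{2}} = \frac{2522}{21^{2}} = \frac{2522}{441}$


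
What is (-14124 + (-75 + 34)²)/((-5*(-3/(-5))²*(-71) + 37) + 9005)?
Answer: -62215/45849 ≈ -1.3570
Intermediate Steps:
(-14124 + (-75 + 34)²)/((-5*(-3/(-5))²*(-71) + 37) + 9005) = (-14124 + (-41)²)/((-5*(-3*(-⅕))²*(-71) + 37) + 9005) = (-14124 + 1681)/((-5*(⅗)²*(-71) + 37) + 9005) = -12443/((-5*9/25*(-71) + 37) + 9005) = -12443/((-9/5*(-71) + 37) + 9005) = -12443/((639/5 + 37) + 9005) = -12443/(824/5 + 9005) = -12443/45849/5 = -12443*5/45849 = -62215/45849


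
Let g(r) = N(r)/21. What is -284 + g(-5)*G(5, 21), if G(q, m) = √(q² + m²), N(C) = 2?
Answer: -284 + 2*√466/21 ≈ -281.94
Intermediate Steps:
G(q, m) = √(m² + q²)
g(r) = 2/21
-284 + g(-5)*G(5, 21) = -284 + 2*√(21² + 5²)/21 = -284 + 2*√(441 + 25)/21 = -284 + 2*√466/21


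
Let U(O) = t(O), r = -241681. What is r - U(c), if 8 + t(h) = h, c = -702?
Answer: -240971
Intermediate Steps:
t(h) = -8 + h
U(O) = -8 + O
r - U(c) = -241681 - (-8 - 702) = -241681 - 1*(-710) = -241681 + 710 = -240971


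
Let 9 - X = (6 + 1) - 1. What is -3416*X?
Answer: -10248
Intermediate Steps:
X = 3 (X = 9 - ((6 + 1) - 1) = 9 - (7 - 1) = 9 - 1*6 = 9 - 6 = 3)
-3416*X = -3416*3 = -10248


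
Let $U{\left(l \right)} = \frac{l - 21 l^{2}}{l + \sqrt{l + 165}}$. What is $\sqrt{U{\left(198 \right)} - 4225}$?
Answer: $\frac{\sqrt{-150876 - 4225 \sqrt{3}}}{\sqrt{18 + \sqrt{3}}} \approx 89.538 i$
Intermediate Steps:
$U{\left(l \right)} = \frac{l - 21 l^{2}}{l + \sqrt{165 + l}}$
$\sqrt{U{\left(198 \right)} - 4225} = \sqrt{\frac{198 \left(1 - 4158\right)}{198 + \sqrt{165 + 198}} - 4225} = \sqrt{\frac{198 \left(1 - 4158\right)}{198 + \sqrt{363}} - 4225} = \sqrt{198 \frac{1}{198 + 11 \sqrt{3}} \left(-4157\right) - 4225} = \sqrt{- \frac{823086}{198 + 11 \sqrt{3}} - 4225} = \sqrt{-4225 - \frac{823086}{198 + 11 \sqrt{3}}}$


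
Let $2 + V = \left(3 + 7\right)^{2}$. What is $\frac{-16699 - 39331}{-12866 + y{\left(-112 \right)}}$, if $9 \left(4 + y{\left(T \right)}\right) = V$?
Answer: $\frac{252135}{57866} \approx 4.3572$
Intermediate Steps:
$V = 98$ ($V = -2 + \left(3 + 7\right)^{2} = -2 + 10^{2} = -2 + 100 = 98$)
$y{\left(T \right)} = \frac{62}{9}$ ($y{\left(T \right)} = -4 + \frac{1}{9} \cdot 98 = -4 + \frac{98}{9} = \frac{62}{9}$)
$\frac{-16699 - 39331}{-12866 + y{\left(-112 \right)}} = \frac{-16699 - 39331}{-12866 + \frac{62}{9}} = - \frac{56030}{- \frac{115732}{9}} = \left(-56030\right) \left(- \frac{9}{115732}\right) = \frac{252135}{57866}$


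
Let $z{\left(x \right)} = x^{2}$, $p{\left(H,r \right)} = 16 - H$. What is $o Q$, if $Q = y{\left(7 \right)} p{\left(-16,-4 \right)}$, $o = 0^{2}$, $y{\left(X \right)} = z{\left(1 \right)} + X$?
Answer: $0$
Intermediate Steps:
$y{\left(X \right)} = 1 + X$ ($y{\left(X \right)} = 1^{2} + X = 1 + X$)
$o = 0$
$Q = 256$ ($Q = \left(1 + 7\right) \left(16 - -16\right) = 8 \left(16 + 16\right) = 8 \cdot 32 = 256$)
$o Q = 0 \cdot 256 = 0$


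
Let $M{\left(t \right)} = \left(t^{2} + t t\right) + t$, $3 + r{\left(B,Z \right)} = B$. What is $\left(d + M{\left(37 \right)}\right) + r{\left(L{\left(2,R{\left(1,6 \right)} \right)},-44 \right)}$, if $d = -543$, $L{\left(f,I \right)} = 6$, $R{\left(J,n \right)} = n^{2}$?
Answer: $2235$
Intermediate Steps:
$r{\left(B,Z \right)} = -3 + B$
$M{\left(t \right)} = t + 2 t^{2}$ ($M{\left(t \right)} = \left(t^{2} + t^{2}\right) + t = 2 t^{2} + t = t + 2 t^{2}$)
$\left(d + M{\left(37 \right)}\right) + r{\left(L{\left(2,R{\left(1,6 \right)} \right)},-44 \right)} = \left(-543 + 37 \left(1 + 2 \cdot 37\right)\right) + \left(-3 + 6\right) = \left(-543 + 37 \left(1 + 74\right)\right) + 3 = \left(-543 + 37 \cdot 75\right) + 3 = \left(-543 + 2775\right) + 3 = 2232 + 3 = 2235$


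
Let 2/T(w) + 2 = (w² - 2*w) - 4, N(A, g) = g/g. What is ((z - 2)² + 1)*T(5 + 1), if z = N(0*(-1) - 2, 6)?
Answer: 2/9 ≈ 0.22222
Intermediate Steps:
N(A, g) = 1
T(w) = 2/(-6 + w² - 2*w) (T(w) = 2/(-2 + ((w² - 2*w) - 4)) = 2/(-2 + (-4 + w² - 2*w)) = 2/(-6 + w² - 2*w))
z = 1
((z - 2)² + 1)*T(5 + 1) = ((1 - 2)² + 1)*(2/(-6 + (5 + 1)² - 2*(5 + 1))) = ((-1)² + 1)*(2/(-6 + 6² - 2*6)) = (1 + 1)*(2/(-6 + 36 - 12)) = 2*(2/18) = 2*(2*(1/18)) = 2*(⅑) = 2/9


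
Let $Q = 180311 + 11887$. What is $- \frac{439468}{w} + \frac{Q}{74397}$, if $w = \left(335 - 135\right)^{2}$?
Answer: $- \frac{2083931733}{247990000} \approx -8.4033$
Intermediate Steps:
$w = 40000$ ($w = 200^{2} = 40000$)
$Q = 192198$
$- \frac{439468}{w} + \frac{Q}{74397} = - \frac{439468}{40000} + \frac{192198}{74397} = \left(-439468\right) \frac{1}{40000} + 192198 \cdot \frac{1}{74397} = - \frac{109867}{10000} + \frac{64066}{24799} = - \frac{2083931733}{247990000}$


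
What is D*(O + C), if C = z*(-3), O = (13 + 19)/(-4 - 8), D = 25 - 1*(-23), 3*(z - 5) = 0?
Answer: -848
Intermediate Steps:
z = 5 (z = 5 + (⅓)*0 = 5 + 0 = 5)
D = 48 (D = 25 + 23 = 48)
O = -8/3 (O = 32/(-12) = 32*(-1/12) = -8/3 ≈ -2.6667)
C = -15 (C = 5*(-3) = -15)
D*(O + C) = 48*(-8/3 - 15) = 48*(-53/3) = -848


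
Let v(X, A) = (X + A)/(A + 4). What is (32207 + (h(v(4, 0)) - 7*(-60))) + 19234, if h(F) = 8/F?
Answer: 51869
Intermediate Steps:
v(X, A) = (A + X)/(4 + A)
(32207 + (h(v(4, 0)) - 7*(-60))) + 19234 = (32207 + (8/(((0 + 4)/(4 + 0))) - 7*(-60))) + 19234 = (32207 + (8/((4/4)) + 420)) + 19234 = (32207 + (8/(((¼)*4)) + 420)) + 19234 = (32207 + (8/1 + 420)) + 19234 = (32207 + (8*1 + 420)) + 19234 = (32207 + (8 + 420)) + 19234 = (32207 + 428) + 19234 = 32635 + 19234 = 51869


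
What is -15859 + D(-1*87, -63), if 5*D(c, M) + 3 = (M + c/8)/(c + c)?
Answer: -7358815/464 ≈ -15860.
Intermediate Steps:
D(c, M) = -⅗ + (M + c/8)/(10*c) (D(c, M) = -⅗ + ((M + c/8)/(c + c))/5 = -⅗ + ((M + c*(⅛))/((2*c)))/5 = -⅗ + ((M + c/8)*(1/(2*c)))/5 = -⅗ + ((M + c/8)/(2*c))/5 = -⅗ + (M + c/8)/(10*c))
-15859 + D(-1*87, -63) = -15859 + (-47/80 + (⅒)*(-63)/(-1*87)) = -15859 + (-47/80 + (⅒)*(-63)/(-87)) = -15859 + (-47/80 + (⅒)*(-63)*(-1/87)) = -15859 + (-47/80 + 21/290) = -15859 - 239/464 = -7358815/464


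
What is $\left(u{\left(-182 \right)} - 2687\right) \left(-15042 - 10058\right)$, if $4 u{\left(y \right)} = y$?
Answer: $68585750$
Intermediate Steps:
$u{\left(y \right)} = \frac{y}{4}$
$\left(u{\left(-182 \right)} - 2687\right) \left(-15042 - 10058\right) = \left(\frac{1}{4} \left(-182\right) - 2687\right) \left(-15042 - 10058\right) = \left(- \frac{91}{2} - 2687\right) \left(-25100\right) = \left(- \frac{5465}{2}\right) \left(-25100\right) = 68585750$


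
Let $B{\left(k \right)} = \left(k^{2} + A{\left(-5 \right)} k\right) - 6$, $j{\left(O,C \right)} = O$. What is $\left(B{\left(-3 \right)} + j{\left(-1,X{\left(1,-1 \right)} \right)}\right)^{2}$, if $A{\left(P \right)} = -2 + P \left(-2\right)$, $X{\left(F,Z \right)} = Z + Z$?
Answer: $484$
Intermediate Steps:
$X{\left(F,Z \right)} = 2 Z$
$A{\left(P \right)} = -2 - 2 P$
$B{\left(k \right)} = -6 + k^{2} + 8 k$ ($B{\left(k \right)} = \left(k^{2} + \left(-2 - -10\right) k\right) - 6 = \left(k^{2} + \left(-2 + 10\right) k\right) - 6 = \left(k^{2} + 8 k\right) - 6 = -6 + k^{2} + 8 k$)
$\left(B{\left(-3 \right)} + j{\left(-1,X{\left(1,-1 \right)} \right)}\right)^{2} = \left(\left(-6 + \left(-3\right)^{2} + 8 \left(-3\right)\right) - 1\right)^{2} = \left(\left(-6 + 9 - 24\right) - 1\right)^{2} = \left(-21 - 1\right)^{2} = \left(-22\right)^{2} = 484$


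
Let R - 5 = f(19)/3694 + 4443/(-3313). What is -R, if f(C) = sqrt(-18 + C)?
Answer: -44781981/12238222 ≈ -3.6592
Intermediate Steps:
R = 44781981/12238222 (R = 5 + (sqrt(-18 + 19)/3694 + 4443/(-3313)) = 5 + (sqrt(1)*(1/3694) + 4443*(-1/3313)) = 5 + (1*(1/3694) - 4443/3313) = 5 + (1/3694 - 4443/3313) = 5 - 16409129/12238222 = 44781981/12238222 ≈ 3.6592)
-R = -1*44781981/12238222 = -44781981/12238222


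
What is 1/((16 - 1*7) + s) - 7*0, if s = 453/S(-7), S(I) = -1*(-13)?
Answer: 13/570 ≈ 0.022807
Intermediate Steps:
S(I) = 13
s = 453/13 ≈ 34.846
1/((16 - 1*7) + s) - 7*0 = 1/((16 - 1*7) + 453/13) - 7*0 = 1/((16 - 7) + 453/13) + 0 = 1/(9 + 453/13) + 0 = 1/(570/13) + 0 = 13/570 + 0 = 13/570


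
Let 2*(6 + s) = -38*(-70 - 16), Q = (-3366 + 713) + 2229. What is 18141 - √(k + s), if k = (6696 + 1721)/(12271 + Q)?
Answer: 18141 - √228591810051/11847 ≈ 18101.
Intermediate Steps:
Q = -424 (Q = -2653 + 2229 = -424)
k = 8417/11847 (k = (6696 + 1721)/(12271 - 424) = 8417/11847 ≈ 0.71047)
s = 1628 (s = -6 + (-38*(-70 - 16))/2 = -6 + (-38*(-86))/2 = -6 + (½)*3268 = -6 + 1634 = 1628)
18141 - √(k + s) = 18141 - √(8417/11847 + 1628) = 18141 - √(19295333/11847) = 18141 - √228591810051/11847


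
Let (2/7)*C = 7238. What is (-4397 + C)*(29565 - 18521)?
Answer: 231217184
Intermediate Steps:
C = 25333 (C = (7/2)*7238 = 25333)
(-4397 + C)*(29565 - 18521) = (-4397 + 25333)*(29565 - 18521) = 20936*11044 = 231217184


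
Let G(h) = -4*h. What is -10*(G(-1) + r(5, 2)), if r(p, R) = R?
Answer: -60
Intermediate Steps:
-10*(G(-1) + r(5, 2)) = -10*(-4*(-1) + 2) = -10*(4 + 2) = -10*6 = -60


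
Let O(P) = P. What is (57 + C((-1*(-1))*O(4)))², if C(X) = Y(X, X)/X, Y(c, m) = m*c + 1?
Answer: 60025/16 ≈ 3751.6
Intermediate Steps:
Y(c, m) = 1 + c*m (Y(c, m) = c*m + 1 = 1 + c*m)
C(X) = (1 + X²)/X (C(X) = (1 + X*X)/X = (1 + X²)/X)
(57 + C((-1*(-1))*O(4)))² = (57 + (-1*(-1)*4 + 1/(-1*(-1)*4)))² = (57 + (1*4 + 1/(1*4)))² = (57 + (4 + 1/4))² = (57 + (4 + ¼))² = (57 + 17/4)² = (245/4)² = 60025/16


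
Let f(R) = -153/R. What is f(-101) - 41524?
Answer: -4193771/101 ≈ -41523.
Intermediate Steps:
f(-101) - 41524 = -153/(-101) - 41524 = -153*(-1/101) - 41524 = 153/101 - 41524 = -4193771/101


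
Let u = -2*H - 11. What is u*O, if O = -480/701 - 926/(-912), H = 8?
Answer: -951147/106552 ≈ -8.9266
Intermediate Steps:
u = -27 (u = -2*8 - 11 = -16 - 11 = -27)
O = 105683/319656 (O = -480*1/701 - 926*(-1/912) = -480/701 + 463/456 = 105683/319656 ≈ 0.33061)
u*O = -27*105683/319656 = -951147/106552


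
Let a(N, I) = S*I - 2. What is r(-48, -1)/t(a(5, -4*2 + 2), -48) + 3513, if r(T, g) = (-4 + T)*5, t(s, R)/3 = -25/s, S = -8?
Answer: 55087/15 ≈ 3672.5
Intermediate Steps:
a(N, I) = -2 - 8*I (a(N, I) = -8*I - 2 = -2 - 8*I)
t(s, R) = -75/s (t(s, R) = 3*(-25/s) = -75/s)
r(T, g) = -20 + 5*T
r(-48, -1)/t(a(5, -4*2 + 2), -48) + 3513 = (-20 + 5*(-48))/((-75/(-2 - 8*(-4*2 + 2)))) + 3513 = (-20 - 240)/((-75/(-2 - 8*(-8 + 2)))) + 3513 = -260/((-75/(-2 - 8*(-6)))) + 3513 = -260/((-75/(-2 + 48))) + 3513 = -260/((-75/46)) + 3513 = -260/((-75*1/46)) + 3513 = -260/(-75/46) + 3513 = -260*(-46/75) + 3513 = 2392/15 + 3513 = 55087/15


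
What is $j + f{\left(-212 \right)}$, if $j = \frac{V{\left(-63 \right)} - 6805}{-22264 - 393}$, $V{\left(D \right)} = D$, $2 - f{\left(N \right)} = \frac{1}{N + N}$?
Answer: $\frac{22147825}{9606568} \approx 2.3055$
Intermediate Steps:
$f{\left(N \right)} = 2 - \frac{1}{2 N}$ ($f{\left(N \right)} = 2 - \frac{1}{N + N} = 2 - \frac{1}{2 N}$)
$j = \frac{6868}{22657}$ ($j = \frac{-63 - 6805}{-22264 - 393} = - \frac{6868}{-22657} = \left(-6868\right) \left(- \frac{1}{22657}\right) = \frac{6868}{22657} \approx 0.30313$)
$j + f{\left(-212 \right)} = \frac{6868}{22657} + \left(2 - \frac{1}{2 \left(-212\right)}\right) = \frac{6868}{22657} + \left(2 - - \frac{1}{424}\right) = \frac{6868}{22657} + \left(2 + \frac{1}{424}\right) = \frac{6868}{22657} + \frac{849}{424} = \frac{22147825}{9606568}$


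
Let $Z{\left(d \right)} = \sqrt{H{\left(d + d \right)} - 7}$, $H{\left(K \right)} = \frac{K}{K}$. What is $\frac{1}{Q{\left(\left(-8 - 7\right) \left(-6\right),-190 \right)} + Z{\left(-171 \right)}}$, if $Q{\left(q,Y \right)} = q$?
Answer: $\frac{15}{1351} - \frac{i \sqrt{6}}{8106} \approx 0.011103 - 0.00030218 i$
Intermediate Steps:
$H{\left(K \right)} = 1$
$Z{\left(d \right)} = i \sqrt{6}$ ($Z{\left(d \right)} = \sqrt{1 - 7} = \sqrt{-6} = i \sqrt{6}$)
$\frac{1}{Q{\left(\left(-8 - 7\right) \left(-6\right),-190 \right)} + Z{\left(-171 \right)}} = \frac{1}{\left(-8 - 7\right) \left(-6\right) + i \sqrt{6}} = \frac{1}{\left(-15\right) \left(-6\right) + i \sqrt{6}} = \frac{1}{90 + i \sqrt{6}}$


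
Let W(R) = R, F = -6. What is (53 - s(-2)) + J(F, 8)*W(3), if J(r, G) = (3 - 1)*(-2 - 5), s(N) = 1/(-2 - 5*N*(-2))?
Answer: 243/22 ≈ 11.045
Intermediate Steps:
s(N) = 1/(-2 + 10*N)
J(r, G) = -14 (J(r, G) = 2*(-7) = -14)
(53 - s(-2)) + J(F, 8)*W(3) = (53 - 1/(2*(-1 + 5*(-2)))) - 14*3 = (53 - 1/(2*(-1 - 10))) - 42 = (53 - 1/(2*(-11))) - 42 = (53 - (-1)/(2*11)) - 42 = (53 - 1*(-1/22)) - 42 = (53 + 1/22) - 42 = 1167/22 - 42 = 243/22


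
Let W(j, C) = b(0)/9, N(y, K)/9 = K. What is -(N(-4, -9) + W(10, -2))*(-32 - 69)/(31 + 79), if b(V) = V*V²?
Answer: -8181/110 ≈ -74.373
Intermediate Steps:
N(y, K) = 9*K
b(V) = V³
W(j, C) = 0 (W(j, C) = 0³/9 = 0*(⅑) = 0)
-(N(-4, -9) + W(10, -2))*(-32 - 69)/(31 + 79) = -(9*(-9) + 0)*(-32 - 69)/(31 + 79) = -(-81 + 0)*(-101/110) = -(-81)*(-101*1/110) = -(-81)*(-101)/110 = -1*8181/110 = -8181/110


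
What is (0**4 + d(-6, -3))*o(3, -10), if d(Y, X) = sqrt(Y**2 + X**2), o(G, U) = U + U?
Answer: -60*sqrt(5) ≈ -134.16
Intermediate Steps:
o(G, U) = 2*U
d(Y, X) = sqrt(X**2 + Y**2)
(0**4 + d(-6, -3))*o(3, -10) = (0**4 + sqrt((-3)**2 + (-6)**2))*(2*(-10)) = (0 + sqrt(9 + 36))*(-20) = (0 + sqrt(45))*(-20) = (0 + 3*sqrt(5))*(-20) = (3*sqrt(5))*(-20) = -60*sqrt(5)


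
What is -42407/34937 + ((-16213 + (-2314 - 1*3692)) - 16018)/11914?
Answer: -11435547/2585338 ≈ -4.4232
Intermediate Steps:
-42407/34937 + ((-16213 + (-2314 - 1*3692)) - 16018)/11914 = -42407*1/34937 + ((-16213 + (-2314 - 3692)) - 16018)*(1/11914) = -42407/34937 + ((-16213 - 6006) - 16018)*(1/11914) = -42407/34937 + (-22219 - 16018)*(1/11914) = -42407/34937 - 38237*1/11914 = -42407/34937 - 38237/11914 = -11435547/2585338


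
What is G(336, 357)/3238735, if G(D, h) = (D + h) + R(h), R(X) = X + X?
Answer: 1407/3238735 ≈ 0.00043443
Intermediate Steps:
R(X) = 2*X
G(D, h) = D + 3*h (G(D, h) = (D + h) + 2*h = D + 3*h)
G(336, 357)/3238735 = (336 + 3*357)/3238735 = (336 + 1071)*(1/3238735) = 1407*(1/3238735) = 1407/3238735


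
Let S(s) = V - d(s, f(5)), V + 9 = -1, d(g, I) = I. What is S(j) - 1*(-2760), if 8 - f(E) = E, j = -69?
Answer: 2747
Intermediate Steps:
f(E) = 8 - E
V = -10 (V = -9 - 1 = -10)
S(s) = -13 (S(s) = -10 - (8 - 1*5) = -10 - (8 - 5) = -10 - 1*3 = -10 - 3 = -13)
S(j) - 1*(-2760) = -13 - 1*(-2760) = -13 + 2760 = 2747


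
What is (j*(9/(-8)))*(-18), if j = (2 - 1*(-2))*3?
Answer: 243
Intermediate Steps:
j = 12 (j = (2 + 2)*3 = 4*3 = 12)
(j*(9/(-8)))*(-18) = (12*(9/(-8)))*(-18) = (12*(9*(-⅛)))*(-18) = (12*(-9/8))*(-18) = -27/2*(-18) = 243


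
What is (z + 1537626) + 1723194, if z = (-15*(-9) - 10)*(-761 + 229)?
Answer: 3194320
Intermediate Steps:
z = -66500 (z = (135 - 10)*(-532) = 125*(-532) = -66500)
(z + 1537626) + 1723194 = (-66500 + 1537626) + 1723194 = 1471126 + 1723194 = 3194320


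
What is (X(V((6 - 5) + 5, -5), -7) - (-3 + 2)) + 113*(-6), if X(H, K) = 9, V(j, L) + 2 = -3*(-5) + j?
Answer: -668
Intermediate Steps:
V(j, L) = 13 + j (V(j, L) = -2 + (-3*(-5) + j) = -2 + (15 + j) = 13 + j)
(X(V((6 - 5) + 5, -5), -7) - (-3 + 2)) + 113*(-6) = (9 - (-3 + 2)) + 113*(-6) = (9 - (-1)) - 678 = (9 - 1*(-1)) - 678 = (9 + 1) - 678 = 10 - 678 = -668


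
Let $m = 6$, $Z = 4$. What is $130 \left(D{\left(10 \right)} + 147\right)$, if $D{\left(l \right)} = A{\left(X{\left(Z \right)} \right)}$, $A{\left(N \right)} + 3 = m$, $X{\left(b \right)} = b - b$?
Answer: $19500$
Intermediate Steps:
$X{\left(b \right)} = 0$
$A{\left(N \right)} = 3$ ($A{\left(N \right)} = -3 + 6 = 3$)
$D{\left(l \right)} = 3$
$130 \left(D{\left(10 \right)} + 147\right) = 130 \left(3 + 147\right) = 130 \cdot 150 = 19500$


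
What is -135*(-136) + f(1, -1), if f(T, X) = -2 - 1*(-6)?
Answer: 18364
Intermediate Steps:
f(T, X) = 4 (f(T, X) = -2 + 6 = 4)
-135*(-136) + f(1, -1) = -135*(-136) + 4 = 18360 + 4 = 18364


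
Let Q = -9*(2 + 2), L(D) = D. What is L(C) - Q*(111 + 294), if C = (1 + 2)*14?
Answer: 14622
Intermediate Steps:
C = 42 (C = 3*14 = 42)
Q = -36 (Q = -9*4 = -36)
L(C) - Q*(111 + 294) = 42 - (-36)*(111 + 294) = 42 - (-36)*405 = 42 - 1*(-14580) = 42 + 14580 = 14622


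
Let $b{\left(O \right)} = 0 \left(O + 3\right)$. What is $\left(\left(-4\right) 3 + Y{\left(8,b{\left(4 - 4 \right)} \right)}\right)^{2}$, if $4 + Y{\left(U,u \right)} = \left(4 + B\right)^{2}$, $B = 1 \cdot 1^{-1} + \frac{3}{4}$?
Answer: $\frac{74529}{256} \approx 291.13$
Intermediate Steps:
$B = \frac{7}{4}$ ($B = 1 \cdot 1 + 3 \cdot \frac{1}{4} = 1 + \frac{3}{4} = \frac{7}{4} \approx 1.75$)
$b{\left(O \right)} = 0$ ($b{\left(O \right)} = 0 \left(3 + O\right) = 0$)
$Y{\left(U,u \right)} = \frac{465}{16}$ ($Y{\left(U,u \right)} = -4 + \left(4 + \frac{7}{4}\right)^{2} = -4 + \left(\frac{23}{4}\right)^{2} = -4 + \frac{529}{16} = \frac{465}{16}$)
$\left(\left(-4\right) 3 + Y{\left(8,b{\left(4 - 4 \right)} \right)}\right)^{2} = \left(\left(-4\right) 3 + \frac{465}{16}\right)^{2} = \left(-12 + \frac{465}{16}\right)^{2} = \left(\frac{273}{16}\right)^{2} = \frac{74529}{256}$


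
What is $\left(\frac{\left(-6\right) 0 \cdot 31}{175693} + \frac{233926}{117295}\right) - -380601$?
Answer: $\frac{44642828221}{117295} \approx 3.806 \cdot 10^{5}$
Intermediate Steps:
$\left(\frac{\left(-6\right) 0 \cdot 31}{175693} + \frac{233926}{117295}\right) - -380601 = \left(0 \cdot 31 \cdot \frac{1}{175693} + 233926 \cdot \frac{1}{117295}\right) + 380601 = \left(0 \cdot \frac{1}{175693} + \frac{233926}{117295}\right) + 380601 = \left(0 + \frac{233926}{117295}\right) + 380601 = \frac{233926}{117295} + 380601 = \frac{44642828221}{117295}$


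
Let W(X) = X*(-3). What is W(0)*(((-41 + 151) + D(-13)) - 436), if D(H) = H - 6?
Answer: 0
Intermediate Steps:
W(X) = -3*X
D(H) = -6 + H
W(0)*(((-41 + 151) + D(-13)) - 436) = (-3*0)*(((-41 + 151) + (-6 - 13)) - 436) = 0*((110 - 19) - 436) = 0*(91 - 436) = 0*(-345) = 0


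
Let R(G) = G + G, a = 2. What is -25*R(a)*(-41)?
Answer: 4100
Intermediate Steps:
R(G) = 2*G
-25*R(a)*(-41) = -50*2*(-41) = -25*4*(-41) = -100*(-41) = 4100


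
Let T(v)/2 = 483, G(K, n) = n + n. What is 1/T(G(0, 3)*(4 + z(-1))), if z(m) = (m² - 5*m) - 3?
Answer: 1/966 ≈ 0.0010352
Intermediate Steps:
G(K, n) = 2*n
z(m) = -3 + m² - 5*m
T(v) = 966 (T(v) = 2*483 = 966)
1/T(G(0, 3)*(4 + z(-1))) = 1/966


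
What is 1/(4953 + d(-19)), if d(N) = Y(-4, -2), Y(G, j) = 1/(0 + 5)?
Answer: 5/24766 ≈ 0.00020189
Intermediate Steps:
Y(G, j) = ⅕ (Y(G, j) = 1/5 = ⅕)
d(N) = ⅕
1/(4953 + d(-19)) = 1/(4953 + ⅕) = 1/(24766/5) = 5/24766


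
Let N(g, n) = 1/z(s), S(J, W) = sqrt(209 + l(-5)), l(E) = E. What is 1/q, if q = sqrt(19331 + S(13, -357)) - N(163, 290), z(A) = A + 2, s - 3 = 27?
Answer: -1/(1/32 - sqrt(19331 + 2*sqrt(51))) ≈ 0.0071913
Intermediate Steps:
s = 30 (s = 3 + 27 = 30)
S(J, W) = 2*sqrt(51) (S(J, W) = sqrt(209 - 5) = sqrt(204) = 2*sqrt(51))
z(A) = 2 + A
N(g, n) = 1/32 (N(g, n) = 1/(2 + 30) = 1/32)
q = -1/32 + sqrt(19331 + 2*sqrt(51)) (q = sqrt(19331 + 2*sqrt(51)) - 1*1/32 = sqrt(19331 + 2*sqrt(51)) - 1/32 = -1/32 + sqrt(19331 + 2*sqrt(51)) ≈ 139.06)
1/q = 1/(-1/32 + sqrt(19331 + 2*sqrt(51)))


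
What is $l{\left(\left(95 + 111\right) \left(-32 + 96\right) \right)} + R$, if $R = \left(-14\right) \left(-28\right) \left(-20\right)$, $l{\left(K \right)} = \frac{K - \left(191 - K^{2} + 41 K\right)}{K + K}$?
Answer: $- \frac{33434815}{26368} \approx -1268.0$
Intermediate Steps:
$l{\left(K \right)} = \frac{-191 + K^{2} - 40 K}{2 K}$ ($l{\left(K \right)} = \frac{K - \left(191 - K^{2} + 41 K\right)}{2 K} = \left(-191 + K^{2} - 40 K\right) \frac{1}{2 K} = \frac{-191 + K^{2} - 40 K}{2 K}$)
$R = -7840$ ($R = 392 \left(-20\right) = -7840$)
$l{\left(\left(95 + 111\right) \left(-32 + 96\right) \right)} + R = \frac{-191 + \left(95 + 111\right) \left(-32 + 96\right) \left(-40 + \left(95 + 111\right) \left(-32 + 96\right)\right)}{2 \left(95 + 111\right) \left(-32 + 96\right)} - 7840 = \frac{-191 + 206 \cdot 64 \left(-40 + 206 \cdot 64\right)}{2 \cdot 206 \cdot 64} - 7840 = \frac{-191 + 13184 \left(-40 + 13184\right)}{2 \cdot 13184} - 7840 = \frac{1}{2} \cdot \frac{1}{13184} \left(-191 + 13184 \cdot 13144\right) - 7840 = \frac{1}{2} \cdot \frac{1}{13184} \left(-191 + 173290496\right) - 7840 = \frac{1}{2} \cdot \frac{1}{13184} \cdot 173290305 - 7840 = \frac{173290305}{26368} - 7840 = - \frac{33434815}{26368}$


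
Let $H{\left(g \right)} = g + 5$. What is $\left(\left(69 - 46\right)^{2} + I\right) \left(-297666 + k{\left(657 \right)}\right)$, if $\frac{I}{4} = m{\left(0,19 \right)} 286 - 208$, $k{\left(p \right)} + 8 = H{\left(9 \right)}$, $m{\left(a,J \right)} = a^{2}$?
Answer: $90190980$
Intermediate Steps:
$H{\left(g \right)} = 5 + g$
$k{\left(p \right)} = 6$ ($k{\left(p \right)} = -8 + \left(5 + 9\right) = -8 + 14 = 6$)
$I = -832$ ($I = 4 \left(0^{2} \cdot 286 - 208\right) = 4 \left(0 \cdot 286 - 208\right) = 4 \left(0 - 208\right) = 4 \left(-208\right) = -832$)
$\left(\left(69 - 46\right)^{2} + I\right) \left(-297666 + k{\left(657 \right)}\right) = \left(\left(69 - 46\right)^{2} - 832\right) \left(-297666 + 6\right) = \left(23^{2} - 832\right) \left(-297660\right) = \left(529 - 832\right) \left(-297660\right) = \left(-303\right) \left(-297660\right) = 90190980$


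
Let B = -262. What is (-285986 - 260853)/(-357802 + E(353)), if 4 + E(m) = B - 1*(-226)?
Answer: 546839/357842 ≈ 1.5282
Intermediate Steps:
E(m) = -40 (E(m) = -4 + (-262 - 1*(-226)) = -4 + (-262 + 226) = -4 - 36 = -40)
(-285986 - 260853)/(-357802 + E(353)) = (-285986 - 260853)/(-357802 - 40) = -546839/(-357842) = -546839*(-1/357842) = 546839/357842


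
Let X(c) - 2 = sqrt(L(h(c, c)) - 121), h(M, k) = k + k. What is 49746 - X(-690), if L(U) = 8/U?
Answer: 49744 - I*sqrt(14402715)/345 ≈ 49744.0 - 11.0*I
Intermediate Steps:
h(M, k) = 2*k
X(c) = 2 + sqrt(-121 + 4/c) (X(c) = 2 + sqrt(8/((2*c)) - 121) = 2 + sqrt(8*(1/(2*c)) - 121) = 2 + sqrt(4/c - 121) = 2 + sqrt(-121 + 4/c))
49746 - X(-690) = 49746 - (2 + sqrt(-121 + 4/(-690))) = 49746 - (2 + sqrt(-121 + 4*(-1/690))) = 49746 - (2 + sqrt(-121 - 2/345)) = 49746 - (2 + sqrt(-41747/345)) = 49746 - (2 + I*sqrt(14402715)/345) = 49746 + (-2 - I*sqrt(14402715)/345) = 49744 - I*sqrt(14402715)/345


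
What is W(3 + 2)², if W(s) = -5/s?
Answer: 1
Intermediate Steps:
W(3 + 2)² = (-5/(3 + 2))² = (-5/5)² = (-5*⅕)² = (-1)² = 1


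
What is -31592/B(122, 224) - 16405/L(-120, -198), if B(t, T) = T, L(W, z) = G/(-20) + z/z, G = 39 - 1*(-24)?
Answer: 9016993/1204 ≈ 7489.2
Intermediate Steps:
G = 63 (G = 39 + 24 = 63)
L(W, z) = -43/20 (L(W, z) = 63/(-20) + z/z = 63*(-1/20) + 1 = -63/20 + 1 = -43/20)
-31592/B(122, 224) - 16405/L(-120, -198) = -31592/224 - 16405/(-43/20) = -31592*1/224 - 16405*(-20/43) = -3949/28 + 328100/43 = 9016993/1204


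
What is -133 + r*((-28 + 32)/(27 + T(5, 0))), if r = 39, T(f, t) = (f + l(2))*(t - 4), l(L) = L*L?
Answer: -451/3 ≈ -150.33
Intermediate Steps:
l(L) = L²
T(f, t) = (-4 + t)*(4 + f) (T(f, t) = (f + 2²)*(t - 4) = (f + 4)*(-4 + t) = (4 + f)*(-4 + t) = (-4 + t)*(4 + f))
-133 + r*((-28 + 32)/(27 + T(5, 0))) = -133 + 39*((-28 + 32)/(27 + (-16 - 4*5 + 4*0 + 5*0))) = -133 + 39*(4/(27 + (-16 - 20 + 0 + 0))) = -133 + 39*(4/(27 - 36)) = -133 + 39*(4/(-9)) = -133 + 39*(4*(-⅑)) = -133 + 39*(-4/9) = -133 - 52/3 = -451/3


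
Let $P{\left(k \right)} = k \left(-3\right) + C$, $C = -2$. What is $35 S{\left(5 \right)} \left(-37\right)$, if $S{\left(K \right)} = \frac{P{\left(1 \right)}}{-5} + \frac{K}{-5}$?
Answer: $0$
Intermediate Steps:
$P{\left(k \right)} = -2 - 3 k$ ($P{\left(k \right)} = k \left(-3\right) - 2 = - 3 k - 2 = -2 - 3 k$)
$S{\left(K \right)} = 1 - \frac{K}{5}$ ($S{\left(K \right)} = \frac{-2 - 3}{-5} + \frac{K}{-5} = \left(-2 - 3\right) \left(- \frac{1}{5}\right) + K \left(- \frac{1}{5}\right) = \left(-5\right) \left(- \frac{1}{5}\right) - \frac{K}{5} = 1 - \frac{K}{5}$)
$35 S{\left(5 \right)} \left(-37\right) = 35 \left(1 - 1\right) \left(-37\right) = 35 \cdot 0 \left(-37\right) = 0 \left(-37\right) = 0$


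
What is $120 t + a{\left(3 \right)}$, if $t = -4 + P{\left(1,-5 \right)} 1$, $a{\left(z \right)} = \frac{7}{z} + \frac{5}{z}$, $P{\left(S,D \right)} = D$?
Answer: $-1076$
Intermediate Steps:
$a{\left(z \right)} = \frac{12}{z}$
$t = -9$ ($t = -4 - 5 = -9$)
$120 t + a{\left(3 \right)} = 120 \left(-9\right) + \frac{12}{3} = -1080 + 12 \cdot \frac{1}{3} = -1080 + 4 = -1076$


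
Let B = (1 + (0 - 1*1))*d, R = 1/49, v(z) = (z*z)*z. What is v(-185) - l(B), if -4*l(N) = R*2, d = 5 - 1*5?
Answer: -620499249/98 ≈ -6.3316e+6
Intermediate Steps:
d = 0 (d = 5 - 5 = 0)
v(z) = z³ (v(z) = z²*z = z³)
R = 1/49 ≈ 0.020408
B = 0 (B = (1 + (0 - 1*1))*0 = (1 + (0 - 1))*0 = (1 - 1)*0 = 0*0 = 0)
l(N) = -1/98 (l(N) = -2/196 = -¼*2/49 = -1/98)
v(-185) - l(B) = (-185)³ - 1*(-1/98) = -6331625 + 1/98 = -620499249/98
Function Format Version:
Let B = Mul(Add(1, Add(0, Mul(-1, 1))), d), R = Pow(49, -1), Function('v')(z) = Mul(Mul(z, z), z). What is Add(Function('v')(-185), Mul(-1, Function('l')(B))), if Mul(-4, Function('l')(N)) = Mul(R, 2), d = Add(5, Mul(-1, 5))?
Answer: Rational(-620499249, 98) ≈ -6.3316e+6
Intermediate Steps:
d = 0 (d = Add(5, -5) = 0)
Function('v')(z) = Pow(z, 3) (Function('v')(z) = Mul(Pow(z, 2), z) = Pow(z, 3))
R = Rational(1, 49) ≈ 0.020408
B = 0 (B = Mul(Add(1, Add(0, Mul(-1, 1))), 0) = Mul(Add(1, Add(0, -1)), 0) = Mul(Add(1, -1), 0) = Mul(0, 0) = 0)
Function('l')(N) = Rational(-1, 98) (Function('l')(N) = Mul(Rational(-1, 4), Mul(Rational(1, 49), 2)) = Mul(Rational(-1, 4), Rational(2, 49)) = Rational(-1, 98))
Add(Function('v')(-185), Mul(-1, Function('l')(B))) = Add(Pow(-185, 3), Mul(-1, Rational(-1, 98))) = Add(-6331625, Rational(1, 98)) = Rational(-620499249, 98)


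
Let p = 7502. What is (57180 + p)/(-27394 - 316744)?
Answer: -32341/172069 ≈ -0.18795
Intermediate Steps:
(57180 + p)/(-27394 - 316744) = (57180 + 7502)/(-27394 - 316744) = 64682/(-344138) = 64682*(-1/344138) = -32341/172069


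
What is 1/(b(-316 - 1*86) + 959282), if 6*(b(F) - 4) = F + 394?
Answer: 3/2877854 ≈ 1.0424e-6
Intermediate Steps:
b(F) = 209/3 + F/6 (b(F) = 4 + (F + 394)/6 = 4 + (394 + F)/6 = 4 + (197/3 + F/6) = 209/3 + F/6)
1/(b(-316 - 1*86) + 959282) = 1/((209/3 + (-316 - 1*86)/6) + 959282) = 1/((209/3 + (-316 - 86)/6) + 959282) = 1/((209/3 + (1/6)*(-402)) + 959282) = 1/((209/3 - 67) + 959282) = 1/(8/3 + 959282) = 1/(2877854/3) = 3/2877854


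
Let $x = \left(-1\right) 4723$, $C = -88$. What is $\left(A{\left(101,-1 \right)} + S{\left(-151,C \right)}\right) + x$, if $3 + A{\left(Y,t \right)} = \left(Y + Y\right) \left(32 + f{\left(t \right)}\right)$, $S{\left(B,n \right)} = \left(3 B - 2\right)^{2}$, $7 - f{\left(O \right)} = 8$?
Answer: $208561$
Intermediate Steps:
$f{\left(O \right)} = -1$ ($f{\left(O \right)} = 7 - 8 = -1$)
$S{\left(B,n \right)} = \left(-2 + 3 B\right)^{2}$
$x = -4723$
$A{\left(Y,t \right)} = -3 + 62 Y$ ($A{\left(Y,t \right)} = -3 + \left(Y + Y\right) \left(32 - 1\right) = -3 + 2 Y 31 = -3 + 62 Y$)
$\left(A{\left(101,-1 \right)} + S{\left(-151,C \right)}\right) + x = \left(\left(-3 + 62 \cdot 101\right) + \left(-2 + 3 \left(-151\right)\right)^{2}\right) - 4723 = \left(\left(-3 + 6262\right) + \left(-2 - 453\right)^{2}\right) - 4723 = \left(6259 + \left(-455\right)^{2}\right) - 4723 = \left(6259 + 207025\right) - 4723 = 213284 - 4723 = 208561$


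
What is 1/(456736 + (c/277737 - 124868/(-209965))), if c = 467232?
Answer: 19438349735/8878238365508492 ≈ 2.1894e-6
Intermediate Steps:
1/(456736 + (c/277737 - 124868/(-209965))) = 1/(456736 + (467232/277737 - 124868/(-209965))) = 1/(456736 + (467232*(1/277737) - 124868*(-1/209965))) = 1/(456736 + (155744/92579 + 124868/209965)) = 1/(456736 + 44260943532/19438349735) = 1/(8878238365508492/19438349735) = 19438349735/8878238365508492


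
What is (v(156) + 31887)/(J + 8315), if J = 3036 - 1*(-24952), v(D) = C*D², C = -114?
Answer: -914139/12101 ≈ -75.542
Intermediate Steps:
v(D) = -114*D²
J = 27988 (J = 3036 + 24952 = 27988)
(v(156) + 31887)/(J + 8315) = (-114*156² + 31887)/(27988 + 8315) = (-114*24336 + 31887)/36303 = (-2774304 + 31887)*(1/36303) = -2742417*1/36303 = -914139/12101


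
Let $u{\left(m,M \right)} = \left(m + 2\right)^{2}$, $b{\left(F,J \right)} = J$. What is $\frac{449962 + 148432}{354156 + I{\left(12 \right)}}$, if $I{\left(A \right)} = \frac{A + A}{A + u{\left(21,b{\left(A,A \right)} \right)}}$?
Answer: $\frac{161865577}{95799210} \approx 1.6896$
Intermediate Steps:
$u{\left(m,M \right)} = \left(2 + m\right)^{2}$
$I{\left(A \right)} = \frac{2 A}{529 + A}$ ($I{\left(A \right)} = \frac{A + A}{A + \left(2 + 21\right)^{2}} = \frac{2 A}{A + 23^{2}} = \frac{2 A}{A + 529} = \frac{2 A}{529 + A}$)
$\frac{449962 + 148432}{354156 + I{\left(12 \right)}} = \frac{449962 + 148432}{354156 + 2 \cdot 12 \frac{1}{529 + 12}} = \frac{598394}{354156 + 2 \cdot 12 \cdot \frac{1}{541}} = \frac{598394}{354156 + \frac{24}{541}} = \frac{598394}{\frac{191598420}{541}} = 598394 \cdot \frac{541}{191598420} = \frac{161865577}{95799210}$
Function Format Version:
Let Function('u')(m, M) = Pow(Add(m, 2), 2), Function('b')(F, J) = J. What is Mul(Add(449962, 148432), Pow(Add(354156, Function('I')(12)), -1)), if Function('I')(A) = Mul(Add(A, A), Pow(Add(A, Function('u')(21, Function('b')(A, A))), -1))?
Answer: Rational(161865577, 95799210) ≈ 1.6896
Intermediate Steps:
Function('u')(m, M) = Pow(Add(2, m), 2)
Function('I')(A) = Mul(2, A, Pow(Add(529, A), -1)) (Function('I')(A) = Mul(Add(A, A), Pow(Add(A, Pow(Add(2, 21), 2)), -1)) = Mul(Mul(2, A), Pow(Add(A, Pow(23, 2)), -1)) = Mul(Mul(2, A), Pow(Add(A, 529), -1)) = Mul(Mul(2, A), Pow(Add(529, A), -1)) = Mul(2, A, Pow(Add(529, A), -1)))
Mul(Add(449962, 148432), Pow(Add(354156, Function('I')(12)), -1)) = Mul(Add(449962, 148432), Pow(Add(354156, Mul(2, 12, Pow(Add(529, 12), -1))), -1)) = Mul(598394, Pow(Add(354156, Mul(2, 12, Pow(541, -1))), -1)) = Mul(598394, Pow(Add(354156, Mul(2, 12, Rational(1, 541))), -1)) = Mul(598394, Pow(Add(354156, Rational(24, 541)), -1)) = Mul(598394, Pow(Rational(191598420, 541), -1)) = Mul(598394, Rational(541, 191598420)) = Rational(161865577, 95799210)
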